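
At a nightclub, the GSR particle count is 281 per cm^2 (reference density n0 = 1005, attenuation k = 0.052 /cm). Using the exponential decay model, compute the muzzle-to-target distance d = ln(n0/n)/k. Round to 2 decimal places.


GSR distance calculation:
n0/n = 1005 / 281 = 3.576512
ln(n0/n) = 1.274388
d = 1.274388 / 0.052 = 24.51 cm

24.51


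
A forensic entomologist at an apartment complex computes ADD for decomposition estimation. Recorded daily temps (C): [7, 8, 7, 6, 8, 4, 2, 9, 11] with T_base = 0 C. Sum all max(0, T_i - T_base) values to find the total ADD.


Computing ADD day by day:
Day 1: max(0, 7 - 0) = 7
Day 2: max(0, 8 - 0) = 8
Day 3: max(0, 7 - 0) = 7
Day 4: max(0, 6 - 0) = 6
Day 5: max(0, 8 - 0) = 8
Day 6: max(0, 4 - 0) = 4
Day 7: max(0, 2 - 0) = 2
Day 8: max(0, 9 - 0) = 9
Day 9: max(0, 11 - 0) = 11
Total ADD = 62

62


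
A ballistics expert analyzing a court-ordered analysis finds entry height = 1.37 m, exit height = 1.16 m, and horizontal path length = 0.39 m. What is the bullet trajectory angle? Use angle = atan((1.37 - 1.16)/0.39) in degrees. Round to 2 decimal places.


Bullet trajectory angle:
Height difference = 1.37 - 1.16 = 0.21 m
angle = atan(0.21 / 0.39)
angle = atan(0.538462)
angle = 28.30 degrees

28.30


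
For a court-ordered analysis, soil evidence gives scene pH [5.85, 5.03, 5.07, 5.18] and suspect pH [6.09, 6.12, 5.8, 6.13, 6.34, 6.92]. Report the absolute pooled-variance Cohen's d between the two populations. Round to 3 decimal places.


Pooled-variance Cohen's d for soil pH comparison:
Scene mean = 21.13 / 4 = 5.2825
Suspect mean = 37.4 / 6 = 6.233333
Scene sample variance s_s^2 = 0.147158
Suspect sample variance s_c^2 = 0.142947
Pooled variance = ((n_s-1)*s_s^2 + (n_c-1)*s_c^2) / (n_s + n_c - 2) = 0.144526
Pooled SD = sqrt(0.144526) = 0.380166
Mean difference = -0.950833
|d| = |-0.950833| / 0.380166 = 2.501

2.501


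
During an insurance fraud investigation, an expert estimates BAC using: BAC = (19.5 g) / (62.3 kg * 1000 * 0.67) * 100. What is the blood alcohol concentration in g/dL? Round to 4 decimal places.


Applying the Widmark formula:
BAC = (dose_g / (body_wt * 1000 * r)) * 100
Denominator = 62.3 * 1000 * 0.67 = 41741
BAC = (19.5 / 41741) * 100
BAC = 0.0467 g/dL

0.0467


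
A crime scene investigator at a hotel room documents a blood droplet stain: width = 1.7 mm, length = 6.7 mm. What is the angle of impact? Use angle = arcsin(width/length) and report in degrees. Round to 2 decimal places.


Blood spatter impact angle calculation:
width / length = 1.7 / 6.7 = 0.253731
angle = arcsin(0.253731)
angle = 14.70 degrees

14.70


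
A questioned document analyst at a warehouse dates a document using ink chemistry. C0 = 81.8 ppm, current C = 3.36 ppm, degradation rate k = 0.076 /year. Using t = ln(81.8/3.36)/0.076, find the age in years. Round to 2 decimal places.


Document age estimation:
C0/C = 81.8 / 3.36 = 24.345238
ln(C0/C) = 3.192336
t = 3.192336 / 0.076 = 42.00 years

42.00


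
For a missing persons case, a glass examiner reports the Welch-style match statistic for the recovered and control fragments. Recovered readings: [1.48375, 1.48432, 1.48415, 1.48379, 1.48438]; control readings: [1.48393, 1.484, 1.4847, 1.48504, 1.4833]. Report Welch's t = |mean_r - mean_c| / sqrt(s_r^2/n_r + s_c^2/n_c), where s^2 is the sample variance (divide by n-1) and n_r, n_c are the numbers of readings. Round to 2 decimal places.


Welch's t-criterion for glass RI comparison:
Recovered mean = sum / n_r = 7.42039 / 5 = 1.484078
Control mean = sum / n_c = 7.42097 / 5 = 1.484194
Recovered sample variance s_r^2 = 8.637e-08
Control sample variance s_c^2 = 4.6958e-07
Welch SE (unpooled) = sqrt(s_r^2/n_r + s_c^2/n_c) = sqrt(1.7274e-08 + 9.3916e-08) = sqrt(1.1119e-07) = 0.000333452
|mean_r - mean_c| = 0.000116
t = 0.000116 / 0.000333452 = 0.35

0.35


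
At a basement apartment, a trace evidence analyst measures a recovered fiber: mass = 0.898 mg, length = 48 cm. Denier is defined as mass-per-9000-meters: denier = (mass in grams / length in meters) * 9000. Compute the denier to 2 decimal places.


Denier calculation:
Mass in grams = 0.898 mg / 1000 = 0.000898 g
Length in meters = 48 cm / 100 = 0.48 m
Linear density = mass / length = 0.000898 / 0.48 = 0.00187083 g/m
Denier = (g/m) * 9000 = 0.00187083 * 9000 = 16.84

16.84


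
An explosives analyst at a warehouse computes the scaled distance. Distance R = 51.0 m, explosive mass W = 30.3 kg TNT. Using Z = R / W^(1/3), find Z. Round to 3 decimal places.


Scaled distance calculation:
W^(1/3) = 30.3^(1/3) = 3.117556
Z = R / W^(1/3) = 51.0 / 3.117556
Z = 16.359 m/kg^(1/3)

16.359


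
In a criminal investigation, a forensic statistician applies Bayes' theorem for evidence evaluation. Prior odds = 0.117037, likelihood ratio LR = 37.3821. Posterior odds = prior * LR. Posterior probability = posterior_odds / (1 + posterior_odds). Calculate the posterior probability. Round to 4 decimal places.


Bayesian evidence evaluation:
Posterior odds = prior_odds * LR = 0.117037 * 37.3821 = 4.375089
Posterior probability = posterior_odds / (1 + posterior_odds)
= 4.375089 / (1 + 4.375089)
= 4.375089 / 5.375089
= 0.8140

0.8140


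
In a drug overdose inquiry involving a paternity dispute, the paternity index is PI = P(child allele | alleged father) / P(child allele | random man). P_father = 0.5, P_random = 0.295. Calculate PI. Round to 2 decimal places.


Paternity Index calculation:
PI = P(allele|father) / P(allele|random)
PI = 0.5 / 0.295
PI = 1.69

1.69


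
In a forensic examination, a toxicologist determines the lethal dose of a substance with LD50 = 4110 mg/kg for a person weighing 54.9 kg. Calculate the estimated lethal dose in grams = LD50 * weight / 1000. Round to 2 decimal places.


Lethal dose calculation:
Lethal dose = LD50 * body_weight / 1000
= 4110 * 54.9 / 1000
= 225639 / 1000
= 225.64 g

225.64


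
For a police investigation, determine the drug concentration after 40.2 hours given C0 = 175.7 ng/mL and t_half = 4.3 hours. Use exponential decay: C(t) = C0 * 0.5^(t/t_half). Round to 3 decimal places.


Drug concentration decay:
Number of half-lives = t / t_half = 40.2 / 4.3 = 9.348837
Decay factor = 0.5^9.348837 = 0.00153363
C(t) = 175.7 * 0.00153363 = 0.269 ng/mL

0.269


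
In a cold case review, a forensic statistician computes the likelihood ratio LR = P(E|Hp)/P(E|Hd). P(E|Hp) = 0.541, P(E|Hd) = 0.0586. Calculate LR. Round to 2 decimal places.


Likelihood ratio calculation:
LR = P(E|Hp) / P(E|Hd)
LR = 0.541 / 0.0586
LR = 9.23

9.23


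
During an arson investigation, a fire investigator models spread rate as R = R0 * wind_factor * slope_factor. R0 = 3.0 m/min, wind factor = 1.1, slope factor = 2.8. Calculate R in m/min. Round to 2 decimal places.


Fire spread rate calculation:
R = R0 * wind_factor * slope_factor
= 3.0 * 1.1 * 2.8
= 3.3 * 2.8
= 9.24 m/min

9.24


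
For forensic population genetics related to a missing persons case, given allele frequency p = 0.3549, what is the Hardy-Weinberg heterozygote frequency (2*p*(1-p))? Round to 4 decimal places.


Hardy-Weinberg heterozygote frequency:
q = 1 - p = 1 - 0.3549 = 0.6451
2pq = 2 * 0.3549 * 0.6451 = 0.4579

0.4579


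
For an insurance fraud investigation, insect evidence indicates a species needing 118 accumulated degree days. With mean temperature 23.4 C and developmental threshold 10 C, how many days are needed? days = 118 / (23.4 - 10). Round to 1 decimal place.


Insect development time:
Effective temperature = avg_temp - T_base = 23.4 - 10 = 13.4 C
Days = ADD / effective_temp = 118 / 13.4 = 8.8 days

8.8


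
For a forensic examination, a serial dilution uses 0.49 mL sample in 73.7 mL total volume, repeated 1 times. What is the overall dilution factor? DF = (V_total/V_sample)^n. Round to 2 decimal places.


Dilution factor calculation:
Single dilution = V_total / V_sample = 73.7 / 0.49 ≈ 150.408163
Number of dilutions = 1
Total DF = (73.7 / 0.49)^1 (full precision, rounded at the end) = 150.41

150.41


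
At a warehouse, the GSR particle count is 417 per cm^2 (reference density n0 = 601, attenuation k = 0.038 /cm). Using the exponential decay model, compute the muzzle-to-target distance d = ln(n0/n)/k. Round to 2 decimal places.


GSR distance calculation:
n0/n = 601 / 417 = 1.441247
ln(n0/n) = 0.365509
d = 0.365509 / 0.038 = 9.62 cm

9.62


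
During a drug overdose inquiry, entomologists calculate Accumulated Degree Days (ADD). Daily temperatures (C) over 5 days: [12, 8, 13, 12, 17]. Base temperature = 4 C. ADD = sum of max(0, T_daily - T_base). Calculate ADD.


Computing ADD day by day:
Day 1: max(0, 12 - 4) = 8
Day 2: max(0, 8 - 4) = 4
Day 3: max(0, 13 - 4) = 9
Day 4: max(0, 12 - 4) = 8
Day 5: max(0, 17 - 4) = 13
Total ADD = 42

42


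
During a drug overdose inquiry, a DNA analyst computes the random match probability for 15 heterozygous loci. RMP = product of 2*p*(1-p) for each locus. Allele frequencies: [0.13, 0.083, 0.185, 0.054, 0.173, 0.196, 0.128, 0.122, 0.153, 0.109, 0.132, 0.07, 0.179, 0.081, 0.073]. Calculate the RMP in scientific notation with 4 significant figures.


Computing RMP for 15 loci:
Locus 1: 2 * 0.13 * 0.87 = 0.2262
Locus 2: 2 * 0.083 * 0.917 = 0.152222
Locus 3: 2 * 0.185 * 0.815 = 0.30155
Locus 4: 2 * 0.054 * 0.946 = 0.102168
Locus 5: 2 * 0.173 * 0.827 = 0.286142
Locus 6: 2 * 0.196 * 0.804 = 0.315168
Locus 7: 2 * 0.128 * 0.872 = 0.223232
Locus 8: 2 * 0.122 * 0.878 = 0.214232
Locus 9: 2 * 0.153 * 0.847 = 0.259182
Locus 10: 2 * 0.109 * 0.891 = 0.194238
Locus 11: 2 * 0.132 * 0.868 = 0.229152
Locus 12: 2 * 0.07 * 0.93 = 0.1302
Locus 13: 2 * 0.179 * 0.821 = 0.293918
Locus 14: 2 * 0.081 * 0.919 = 0.148878
Locus 15: 2 * 0.073 * 0.927 = 0.135342
RMP = 4.070e-11

4.070e-11


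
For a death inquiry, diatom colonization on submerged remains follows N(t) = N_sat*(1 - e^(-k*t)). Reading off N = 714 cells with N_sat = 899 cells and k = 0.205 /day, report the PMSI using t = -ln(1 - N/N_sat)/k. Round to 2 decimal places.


PMSI from diatom colonization curve:
N / N_sat = 714 / 899 = 0.794216
1 - N/N_sat = 0.205784
ln(1 - N/N_sat) = -1.580928
t = -ln(1 - N/N_sat) / k = -(-1.580928) / 0.205 = 7.71 days

7.71


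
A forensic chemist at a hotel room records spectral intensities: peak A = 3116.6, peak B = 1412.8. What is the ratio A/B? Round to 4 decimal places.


Spectral peak ratio:
Peak A = 3116.6 counts
Peak B = 1412.8 counts
Ratio = 3116.6 / 1412.8 = 2.2060

2.2060


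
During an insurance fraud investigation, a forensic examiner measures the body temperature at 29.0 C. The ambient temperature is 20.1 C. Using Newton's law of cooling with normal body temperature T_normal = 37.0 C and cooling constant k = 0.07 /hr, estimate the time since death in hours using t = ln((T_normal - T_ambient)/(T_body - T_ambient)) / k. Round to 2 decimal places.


Using Newton's law of cooling:
t = ln((T_normal - T_ambient) / (T_body - T_ambient)) / k
T_normal - T_ambient = 16.9
T_body - T_ambient = 8.9
Ratio = 1.898876
ln(ratio) = 0.641262
t = 0.641262 / 0.07 = 9.16 hours

9.16


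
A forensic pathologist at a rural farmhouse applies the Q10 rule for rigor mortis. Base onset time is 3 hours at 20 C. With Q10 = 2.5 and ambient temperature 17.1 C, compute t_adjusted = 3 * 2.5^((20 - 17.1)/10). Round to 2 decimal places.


Rigor mortis time adjustment:
Exponent = (T_ref - T_actual) / 10 = (20 - 17.1) / 10 = 0.29
Q10 factor = 2.5^0.29 = 1.30438
t_adjusted = 3 * 1.30438 = 3.91 hours

3.91


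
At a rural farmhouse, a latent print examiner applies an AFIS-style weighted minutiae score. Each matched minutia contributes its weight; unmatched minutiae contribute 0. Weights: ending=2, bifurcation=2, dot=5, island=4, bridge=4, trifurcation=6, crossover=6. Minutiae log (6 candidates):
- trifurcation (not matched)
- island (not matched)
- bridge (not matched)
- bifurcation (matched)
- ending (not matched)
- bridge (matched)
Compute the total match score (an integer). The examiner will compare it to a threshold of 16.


Weighted minutiae match score:
  trifurcation: not matched, +0
  island: not matched, +0
  bridge: not matched, +0
  bifurcation: matched, +2 (running total 2)
  ending: not matched, +0
  bridge: matched, +4 (running total 6)
Total score = 6
Threshold = 16; verdict = inconclusive

6


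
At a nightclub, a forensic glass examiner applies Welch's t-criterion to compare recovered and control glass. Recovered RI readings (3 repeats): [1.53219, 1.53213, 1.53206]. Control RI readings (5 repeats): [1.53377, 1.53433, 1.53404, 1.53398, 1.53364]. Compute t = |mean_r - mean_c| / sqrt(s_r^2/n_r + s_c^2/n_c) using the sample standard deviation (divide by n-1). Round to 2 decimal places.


Welch's t-criterion for glass RI comparison:
Recovered mean = sum / n_r = 4.59638 / 3 = 1.5321267
Control mean = sum / n_c = 7.66976 / 5 = 1.533952
Recovered sample variance s_r^2 = 4.23333e-09
Control sample variance s_c^2 = 7.047e-08
Welch SE (unpooled) = sqrt(s_r^2/n_r + s_c^2/n_c) = sqrt(1.41111e-09 + 1.4094e-08) = sqrt(1.55051e-08) = 0.000124519
|mean_r - mean_c| = 0.00182533
t = 0.00182533 / 0.000124519 = 14.66

14.66


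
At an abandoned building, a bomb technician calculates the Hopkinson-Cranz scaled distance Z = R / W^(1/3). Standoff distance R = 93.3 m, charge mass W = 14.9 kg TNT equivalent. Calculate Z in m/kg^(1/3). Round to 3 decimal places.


Scaled distance calculation:
W^(1/3) = 14.9^(1/3) = 2.460719
Z = R / W^(1/3) = 93.3 / 2.460719
Z = 37.916 m/kg^(1/3)

37.916


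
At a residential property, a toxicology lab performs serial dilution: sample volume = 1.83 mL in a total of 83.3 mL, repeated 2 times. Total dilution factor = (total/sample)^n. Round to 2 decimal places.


Dilution factor calculation:
Single dilution = V_total / V_sample = 83.3 / 1.83 ≈ 45.519126
Number of dilutions = 2
Total DF = (83.3 / 1.83)^2 (full precision, rounded at the end) = 2071.99

2071.99


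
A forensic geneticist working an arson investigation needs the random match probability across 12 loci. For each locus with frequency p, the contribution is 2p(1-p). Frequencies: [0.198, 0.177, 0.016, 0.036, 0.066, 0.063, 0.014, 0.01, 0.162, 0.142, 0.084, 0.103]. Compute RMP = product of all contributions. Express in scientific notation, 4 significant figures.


Computing RMP for 12 loci:
Locus 1: 2 * 0.198 * 0.802 = 0.317592
Locus 2: 2 * 0.177 * 0.823 = 0.291342
Locus 3: 2 * 0.016 * 0.984 = 0.031488
Locus 4: 2 * 0.036 * 0.964 = 0.069408
Locus 5: 2 * 0.066 * 0.934 = 0.123288
Locus 6: 2 * 0.063 * 0.937 = 0.118062
Locus 7: 2 * 0.014 * 0.986 = 0.027608
Locus 8: 2 * 0.01 * 0.99 = 0.0198
Locus 9: 2 * 0.162 * 0.838 = 0.271512
Locus 10: 2 * 0.142 * 0.858 = 0.243672
Locus 11: 2 * 0.084 * 0.916 = 0.153888
Locus 12: 2 * 0.103 * 0.897 = 0.184782
RMP = 3.027e-12

3.027e-12


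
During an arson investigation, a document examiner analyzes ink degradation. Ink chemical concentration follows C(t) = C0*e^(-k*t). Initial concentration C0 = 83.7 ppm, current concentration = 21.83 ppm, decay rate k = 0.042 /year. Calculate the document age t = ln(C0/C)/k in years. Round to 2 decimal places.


Document age estimation:
C0/C = 83.7 / 21.83 = 3.834173
ln(C0/C) = 1.343954
t = 1.343954 / 0.042 = 32.00 years

32.00


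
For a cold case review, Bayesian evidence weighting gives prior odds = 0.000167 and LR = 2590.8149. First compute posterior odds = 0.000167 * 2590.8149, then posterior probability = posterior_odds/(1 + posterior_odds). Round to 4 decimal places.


Bayesian evidence evaluation:
Posterior odds = prior_odds * LR = 0.000167 * 2590.8149 = 0.4326661
Posterior probability = posterior_odds / (1 + posterior_odds)
= 0.4326661 / (1 + 0.4326661)
= 0.4326661 / 1.4326661
= 0.3020

0.3020


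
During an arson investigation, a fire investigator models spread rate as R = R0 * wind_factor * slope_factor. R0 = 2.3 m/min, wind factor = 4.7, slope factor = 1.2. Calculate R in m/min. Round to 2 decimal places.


Fire spread rate calculation:
R = R0 * wind_factor * slope_factor
= 2.3 * 4.7 * 1.2
= 10.81 * 1.2
= 12.97 m/min

12.97


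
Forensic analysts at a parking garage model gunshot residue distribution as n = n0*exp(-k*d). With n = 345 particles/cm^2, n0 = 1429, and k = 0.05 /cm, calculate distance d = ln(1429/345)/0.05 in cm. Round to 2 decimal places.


GSR distance calculation:
n0/n = 1429 / 345 = 4.142029
ln(n0/n) = 1.421186
d = 1.421186 / 0.05 = 28.42 cm

28.42


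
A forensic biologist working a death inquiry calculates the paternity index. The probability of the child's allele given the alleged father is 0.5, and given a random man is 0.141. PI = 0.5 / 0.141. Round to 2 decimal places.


Paternity Index calculation:
PI = P(allele|father) / P(allele|random)
PI = 0.5 / 0.141
PI = 3.55

3.55


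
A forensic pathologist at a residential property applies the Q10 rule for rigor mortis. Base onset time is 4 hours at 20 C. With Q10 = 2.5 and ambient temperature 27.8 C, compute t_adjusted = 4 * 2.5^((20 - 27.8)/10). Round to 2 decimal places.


Rigor mortis time adjustment:
Exponent = (T_ref - T_actual) / 10 = (20 - 27.8) / 10 = -0.78
Q10 factor = 2.5^-0.78 = 0.48934
t_adjusted = 4 * 0.48934 = 1.96 hours

1.96


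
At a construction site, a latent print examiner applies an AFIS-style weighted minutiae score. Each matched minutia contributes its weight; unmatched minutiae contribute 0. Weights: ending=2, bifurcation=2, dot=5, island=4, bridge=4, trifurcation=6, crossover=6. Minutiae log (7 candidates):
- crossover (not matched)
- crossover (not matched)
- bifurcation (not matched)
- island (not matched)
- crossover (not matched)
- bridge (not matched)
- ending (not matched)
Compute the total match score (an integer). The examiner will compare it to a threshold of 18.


Weighted minutiae match score:
  crossover: not matched, +0
  crossover: not matched, +0
  bifurcation: not matched, +0
  island: not matched, +0
  crossover: not matched, +0
  bridge: not matched, +0
  ending: not matched, +0
Total score = 0
Threshold = 18; verdict = inconclusive

0


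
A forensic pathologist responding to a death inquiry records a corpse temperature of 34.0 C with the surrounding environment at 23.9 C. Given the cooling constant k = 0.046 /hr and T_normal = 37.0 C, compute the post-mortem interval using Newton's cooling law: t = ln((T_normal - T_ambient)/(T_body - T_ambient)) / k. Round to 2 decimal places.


Using Newton's law of cooling:
t = ln((T_normal - T_ambient) / (T_body - T_ambient)) / k
T_normal - T_ambient = 13.1
T_body - T_ambient = 10.1
Ratio = 1.29703
ln(ratio) = 0.260077
t = 0.260077 / 0.046 = 5.65 hours

5.65


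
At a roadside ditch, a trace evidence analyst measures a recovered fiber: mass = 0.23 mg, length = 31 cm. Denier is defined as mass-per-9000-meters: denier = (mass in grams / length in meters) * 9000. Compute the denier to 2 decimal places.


Denier calculation:
Mass in grams = 0.23 mg / 1000 = 0.00023 g
Length in meters = 31 cm / 100 = 0.31 m
Linear density = mass / length = 0.00023 / 0.31 = 0.00074194 g/m
Denier = (g/m) * 9000 = 0.00074194 * 9000 = 6.68

6.68


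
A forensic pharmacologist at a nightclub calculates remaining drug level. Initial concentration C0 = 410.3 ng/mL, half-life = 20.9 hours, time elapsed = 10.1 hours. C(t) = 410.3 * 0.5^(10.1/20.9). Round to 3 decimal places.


Drug concentration decay:
Number of half-lives = t / t_half = 10.1 / 20.9 = 0.483254
Decay factor = 0.5^0.483254 = 0.7153623
C(t) = 410.3 * 0.7153623 = 293.513 ng/mL

293.513


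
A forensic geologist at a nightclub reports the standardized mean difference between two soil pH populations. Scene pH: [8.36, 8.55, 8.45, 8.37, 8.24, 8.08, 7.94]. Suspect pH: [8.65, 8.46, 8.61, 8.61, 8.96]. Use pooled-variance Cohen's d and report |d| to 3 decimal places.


Pooled-variance Cohen's d for soil pH comparison:
Scene mean = 57.99 / 7 = 8.284286
Suspect mean = 43.29 / 5 = 8.658
Scene sample variance s_s^2 = 0.045562
Suspect sample variance s_c^2 = 0.03377
Pooled variance = ((n_s-1)*s_s^2 + (n_c-1)*s_c^2) / (n_s + n_c - 2) = 0.040845
Pooled SD = sqrt(0.040845) = 0.202101
Mean difference = -0.373714
|d| = |-0.373714| / 0.202101 = 1.849

1.849


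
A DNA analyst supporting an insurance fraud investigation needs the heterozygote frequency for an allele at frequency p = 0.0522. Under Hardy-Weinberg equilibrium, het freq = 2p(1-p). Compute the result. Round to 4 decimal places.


Hardy-Weinberg heterozygote frequency:
q = 1 - p = 1 - 0.0522 = 0.9478
2pq = 2 * 0.0522 * 0.9478 = 0.0990

0.0990


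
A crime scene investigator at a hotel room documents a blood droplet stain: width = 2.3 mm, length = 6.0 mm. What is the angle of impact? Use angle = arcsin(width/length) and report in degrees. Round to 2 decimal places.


Blood spatter impact angle calculation:
width / length = 2.3 / 6.0 = 0.383333
angle = arcsin(0.383333)
angle = 22.54 degrees

22.54


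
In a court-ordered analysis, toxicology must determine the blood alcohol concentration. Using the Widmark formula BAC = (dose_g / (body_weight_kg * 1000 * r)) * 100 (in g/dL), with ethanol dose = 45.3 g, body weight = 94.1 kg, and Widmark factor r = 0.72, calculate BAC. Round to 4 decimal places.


Applying the Widmark formula:
BAC = (dose_g / (body_wt * 1000 * r)) * 100
Denominator = 94.1 * 1000 * 0.72 = 67752
BAC = (45.3 / 67752) * 100
BAC = 0.0669 g/dL

0.0669


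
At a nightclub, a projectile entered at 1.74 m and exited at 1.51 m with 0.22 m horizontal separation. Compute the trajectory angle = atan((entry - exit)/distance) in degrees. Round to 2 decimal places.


Bullet trajectory angle:
Height difference = 1.74 - 1.51 = 0.23 m
angle = atan(0.23 / 0.22)
angle = atan(1.045455)
angle = 46.27 degrees

46.27


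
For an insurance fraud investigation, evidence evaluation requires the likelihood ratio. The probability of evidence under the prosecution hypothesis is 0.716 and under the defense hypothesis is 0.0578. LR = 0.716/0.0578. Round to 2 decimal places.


Likelihood ratio calculation:
LR = P(E|Hp) / P(E|Hd)
LR = 0.716 / 0.0578
LR = 12.39

12.39


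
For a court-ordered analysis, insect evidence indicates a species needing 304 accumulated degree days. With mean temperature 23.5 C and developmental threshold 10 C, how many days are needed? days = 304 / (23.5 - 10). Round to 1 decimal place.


Insect development time:
Effective temperature = avg_temp - T_base = 23.5 - 10 = 13.5 C
Days = ADD / effective_temp = 304 / 13.5 = 22.5 days

22.5


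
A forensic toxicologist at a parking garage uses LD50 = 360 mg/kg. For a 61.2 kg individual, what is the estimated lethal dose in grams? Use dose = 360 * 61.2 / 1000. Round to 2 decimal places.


Lethal dose calculation:
Lethal dose = LD50 * body_weight / 1000
= 360 * 61.2 / 1000
= 22032 / 1000
= 22.03 g

22.03


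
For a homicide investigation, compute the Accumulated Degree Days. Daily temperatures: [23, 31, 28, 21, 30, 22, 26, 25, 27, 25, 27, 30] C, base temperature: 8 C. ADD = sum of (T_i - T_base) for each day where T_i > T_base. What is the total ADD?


Computing ADD day by day:
Day 1: max(0, 23 - 8) = 15
Day 2: max(0, 31 - 8) = 23
Day 3: max(0, 28 - 8) = 20
Day 4: max(0, 21 - 8) = 13
Day 5: max(0, 30 - 8) = 22
Day 6: max(0, 22 - 8) = 14
Day 7: max(0, 26 - 8) = 18
Day 8: max(0, 25 - 8) = 17
Day 9: max(0, 27 - 8) = 19
Day 10: max(0, 25 - 8) = 17
Day 11: max(0, 27 - 8) = 19
Day 12: max(0, 30 - 8) = 22
Total ADD = 219

219


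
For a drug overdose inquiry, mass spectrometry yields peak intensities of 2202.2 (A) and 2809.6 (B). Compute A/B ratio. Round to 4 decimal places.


Spectral peak ratio:
Peak A = 2202.2 counts
Peak B = 2809.6 counts
Ratio = 2202.2 / 2809.6 = 0.7838

0.7838


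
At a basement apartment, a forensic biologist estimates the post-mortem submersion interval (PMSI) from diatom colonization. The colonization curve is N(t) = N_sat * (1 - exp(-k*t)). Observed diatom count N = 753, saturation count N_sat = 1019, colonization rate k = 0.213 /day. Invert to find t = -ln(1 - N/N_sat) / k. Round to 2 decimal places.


PMSI from diatom colonization curve:
N / N_sat = 753 / 1019 = 0.73896
1 - N/N_sat = 0.26104
ln(1 - N/N_sat) = -1.343082
t = -ln(1 - N/N_sat) / k = -(-1.343082) / 0.213 = 6.31 days

6.31


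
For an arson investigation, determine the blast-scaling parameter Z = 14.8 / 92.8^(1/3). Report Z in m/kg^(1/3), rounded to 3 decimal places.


Scaled distance calculation:
W^(1/3) = 92.8^(1/3) = 4.527405
Z = R / W^(1/3) = 14.8 / 4.527405
Z = 3.269 m/kg^(1/3)

3.269


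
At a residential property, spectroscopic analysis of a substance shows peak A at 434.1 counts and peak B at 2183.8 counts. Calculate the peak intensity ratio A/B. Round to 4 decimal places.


Spectral peak ratio:
Peak A = 434.1 counts
Peak B = 2183.8 counts
Ratio = 434.1 / 2183.8 = 0.1988

0.1988


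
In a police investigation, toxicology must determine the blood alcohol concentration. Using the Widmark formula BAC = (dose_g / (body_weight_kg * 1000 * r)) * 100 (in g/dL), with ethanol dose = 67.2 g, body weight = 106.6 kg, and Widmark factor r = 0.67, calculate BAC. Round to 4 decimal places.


Applying the Widmark formula:
BAC = (dose_g / (body_wt * 1000 * r)) * 100
Denominator = 106.6 * 1000 * 0.67 = 71422
BAC = (67.2 / 71422) * 100
BAC = 0.0941 g/dL

0.0941


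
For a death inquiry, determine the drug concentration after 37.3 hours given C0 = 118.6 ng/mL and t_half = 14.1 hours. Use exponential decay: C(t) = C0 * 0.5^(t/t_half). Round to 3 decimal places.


Drug concentration decay:
Number of half-lives = t / t_half = 37.3 / 14.1 = 2.64539
Decay factor = 0.5^2.64539 = 0.15982999
C(t) = 118.6 * 0.15982999 = 18.956 ng/mL

18.956


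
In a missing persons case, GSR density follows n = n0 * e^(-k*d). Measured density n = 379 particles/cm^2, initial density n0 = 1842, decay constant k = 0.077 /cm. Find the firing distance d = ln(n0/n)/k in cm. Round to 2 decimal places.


GSR distance calculation:
n0/n = 1842 / 379 = 4.860158
ln(n0/n) = 1.581071
d = 1.581071 / 0.077 = 20.53 cm

20.53


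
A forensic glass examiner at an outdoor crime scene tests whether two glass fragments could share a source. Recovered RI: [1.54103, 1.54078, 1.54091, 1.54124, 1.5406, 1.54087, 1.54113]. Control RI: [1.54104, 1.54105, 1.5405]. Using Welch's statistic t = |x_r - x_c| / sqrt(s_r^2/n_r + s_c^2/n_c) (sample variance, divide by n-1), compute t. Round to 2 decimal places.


Welch's t-criterion for glass RI comparison:
Recovered mean = sum / n_r = 10.78656 / 7 = 1.5409371
Control mean = sum / n_c = 4.62259 / 3 = 1.5408633
Recovered sample variance s_r^2 = 4.68571e-08
Control sample variance s_c^2 = 9.90333e-08
Welch SE (unpooled) = sqrt(s_r^2/n_r + s_c^2/n_c) = sqrt(6.69388e-09 + 3.30111e-08) = sqrt(3.9705e-08) = 0.000199261
|mean_r - mean_c| = 7.38095e-05
t = 7.38095e-05 / 0.000199261 = 0.37

0.37


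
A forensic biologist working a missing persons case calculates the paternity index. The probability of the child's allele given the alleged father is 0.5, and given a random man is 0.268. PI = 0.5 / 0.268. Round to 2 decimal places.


Paternity Index calculation:
PI = P(allele|father) / P(allele|random)
PI = 0.5 / 0.268
PI = 1.87

1.87


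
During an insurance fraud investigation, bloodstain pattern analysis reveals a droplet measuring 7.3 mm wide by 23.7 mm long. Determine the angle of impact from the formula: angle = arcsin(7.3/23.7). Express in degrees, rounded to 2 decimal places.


Blood spatter impact angle calculation:
width / length = 7.3 / 23.7 = 0.308017
angle = arcsin(0.308017)
angle = 17.94 degrees

17.94


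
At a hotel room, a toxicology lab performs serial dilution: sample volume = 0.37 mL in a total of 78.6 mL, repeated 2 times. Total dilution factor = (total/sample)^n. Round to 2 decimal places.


Dilution factor calculation:
Single dilution = V_total / V_sample = 78.6 / 0.37 ≈ 212.432432
Number of dilutions = 2
Total DF = (78.6 / 0.37)^2 (full precision, rounded at the end) = 45127.54

45127.54


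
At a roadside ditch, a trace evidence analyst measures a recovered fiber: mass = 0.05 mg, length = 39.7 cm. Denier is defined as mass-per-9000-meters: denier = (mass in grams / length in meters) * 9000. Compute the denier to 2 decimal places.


Denier calculation:
Mass in grams = 0.05 mg / 1000 = 0.00005 g
Length in meters = 39.7 cm / 100 = 0.397 m
Linear density = mass / length = 0.00005 / 0.397 = 0.00012594 g/m
Denier = (g/m) * 9000 = 0.00012594 * 9000 = 1.13

1.13


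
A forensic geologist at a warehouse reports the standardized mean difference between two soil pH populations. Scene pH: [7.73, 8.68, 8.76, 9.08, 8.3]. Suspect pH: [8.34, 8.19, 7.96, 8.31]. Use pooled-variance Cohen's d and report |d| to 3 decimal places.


Pooled-variance Cohen's d for soil pH comparison:
Scene mean = 42.55 / 5 = 8.51
Suspect mean = 32.8 / 4 = 8.2
Scene sample variance s_s^2 = 0.2672
Suspect sample variance s_c^2 = 0.0298
Pooled variance = ((n_s-1)*s_s^2 + (n_c-1)*s_c^2) / (n_s + n_c - 2) = 0.165457
Pooled SD = sqrt(0.165457) = 0.406764
Mean difference = 0.31
|d| = |0.31| / 0.406764 = 0.762

0.762


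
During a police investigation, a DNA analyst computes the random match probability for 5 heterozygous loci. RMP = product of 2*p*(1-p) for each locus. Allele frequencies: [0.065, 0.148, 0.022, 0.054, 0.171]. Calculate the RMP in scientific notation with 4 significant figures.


Computing RMP for 5 loci:
Locus 1: 2 * 0.065 * 0.935 = 0.12155
Locus 2: 2 * 0.148 * 0.852 = 0.252192
Locus 3: 2 * 0.022 * 0.978 = 0.043032
Locus 4: 2 * 0.054 * 0.946 = 0.102168
Locus 5: 2 * 0.171 * 0.829 = 0.283518
RMP = 3.821e-05

3.821e-05


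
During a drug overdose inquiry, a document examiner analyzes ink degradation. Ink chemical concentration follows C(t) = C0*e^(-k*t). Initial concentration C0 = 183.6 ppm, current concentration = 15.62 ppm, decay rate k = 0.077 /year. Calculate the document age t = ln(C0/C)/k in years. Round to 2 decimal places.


Document age estimation:
C0/C = 183.6 / 15.62 = 11.754161
ln(C0/C) = 2.464207
t = 2.464207 / 0.077 = 32.00 years

32.00


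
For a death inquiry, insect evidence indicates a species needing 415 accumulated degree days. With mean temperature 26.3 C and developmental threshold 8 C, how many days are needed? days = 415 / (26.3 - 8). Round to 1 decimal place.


Insect development time:
Effective temperature = avg_temp - T_base = 26.3 - 8 = 18.3 C
Days = ADD / effective_temp = 415 / 18.3 = 22.7 days

22.7


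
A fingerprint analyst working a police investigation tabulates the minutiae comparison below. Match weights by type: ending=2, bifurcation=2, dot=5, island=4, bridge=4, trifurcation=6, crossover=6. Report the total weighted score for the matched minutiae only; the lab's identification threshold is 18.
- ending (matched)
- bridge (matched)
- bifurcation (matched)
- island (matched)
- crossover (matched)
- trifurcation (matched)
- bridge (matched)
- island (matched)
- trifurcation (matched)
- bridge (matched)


Weighted minutiae match score:
  ending: matched, +2 (running total 2)
  bridge: matched, +4 (running total 6)
  bifurcation: matched, +2 (running total 8)
  island: matched, +4 (running total 12)
  crossover: matched, +6 (running total 18)
  trifurcation: matched, +6 (running total 24)
  bridge: matched, +4 (running total 28)
  island: matched, +4 (running total 32)
  trifurcation: matched, +6 (running total 38)
  bridge: matched, +4 (running total 42)
Total score = 42
Threshold = 18; verdict = identification

42


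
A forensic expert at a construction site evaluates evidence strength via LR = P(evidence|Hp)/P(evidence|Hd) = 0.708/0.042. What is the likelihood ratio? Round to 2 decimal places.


Likelihood ratio calculation:
LR = P(E|Hp) / P(E|Hd)
LR = 0.708 / 0.042
LR = 16.86

16.86


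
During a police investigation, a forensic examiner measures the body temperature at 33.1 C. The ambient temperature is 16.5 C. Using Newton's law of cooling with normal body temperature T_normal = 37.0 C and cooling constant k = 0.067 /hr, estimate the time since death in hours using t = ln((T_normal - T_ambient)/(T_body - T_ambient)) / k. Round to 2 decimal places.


Using Newton's law of cooling:
t = ln((T_normal - T_ambient) / (T_body - T_ambient)) / k
T_normal - T_ambient = 20.5
T_body - T_ambient = 16.6
Ratio = 1.23494
ln(ratio) = 0.211022
t = 0.211022 / 0.067 = 3.15 hours

3.15


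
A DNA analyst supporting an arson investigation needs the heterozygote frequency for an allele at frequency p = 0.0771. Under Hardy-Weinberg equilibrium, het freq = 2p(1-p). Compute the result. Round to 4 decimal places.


Hardy-Weinberg heterozygote frequency:
q = 1 - p = 1 - 0.0771 = 0.9229
2pq = 2 * 0.0771 * 0.9229 = 0.1423

0.1423


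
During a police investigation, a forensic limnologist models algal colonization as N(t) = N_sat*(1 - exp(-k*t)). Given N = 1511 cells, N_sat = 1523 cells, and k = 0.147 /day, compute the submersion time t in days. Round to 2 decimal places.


PMSI from diatom colonization curve:
N / N_sat = 1511 / 1523 = 0.992121
1 - N/N_sat = 0.007879
ln(1 - N/N_sat) = -4.843554
t = -ln(1 - N/N_sat) / k = -(-4.843554) / 0.147 = 32.95 days

32.95


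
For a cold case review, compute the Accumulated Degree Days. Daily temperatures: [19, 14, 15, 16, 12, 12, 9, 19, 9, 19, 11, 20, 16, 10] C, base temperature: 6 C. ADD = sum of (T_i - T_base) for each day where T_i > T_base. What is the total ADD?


Computing ADD day by day:
Day 1: max(0, 19 - 6) = 13
Day 2: max(0, 14 - 6) = 8
Day 3: max(0, 15 - 6) = 9
Day 4: max(0, 16 - 6) = 10
Day 5: max(0, 12 - 6) = 6
Day 6: max(0, 12 - 6) = 6
Day 7: max(0, 9 - 6) = 3
Day 8: max(0, 19 - 6) = 13
Day 9: max(0, 9 - 6) = 3
Day 10: max(0, 19 - 6) = 13
Day 11: max(0, 11 - 6) = 5
Day 12: max(0, 20 - 6) = 14
Day 13: max(0, 16 - 6) = 10
Day 14: max(0, 10 - 6) = 4
Total ADD = 117

117


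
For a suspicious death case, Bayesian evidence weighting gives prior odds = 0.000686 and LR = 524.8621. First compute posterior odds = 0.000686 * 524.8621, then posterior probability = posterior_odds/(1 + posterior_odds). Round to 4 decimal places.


Bayesian evidence evaluation:
Posterior odds = prior_odds * LR = 0.000686 * 524.8621 = 0.3600554
Posterior probability = posterior_odds / (1 + posterior_odds)
= 0.3600554 / (1 + 0.3600554)
= 0.3600554 / 1.3600554
= 0.2647

0.2647


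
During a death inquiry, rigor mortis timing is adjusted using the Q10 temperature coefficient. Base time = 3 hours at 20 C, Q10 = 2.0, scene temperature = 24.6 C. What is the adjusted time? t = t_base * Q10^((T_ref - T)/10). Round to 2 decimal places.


Rigor mortis time adjustment:
Exponent = (T_ref - T_actual) / 10 = (20 - 24.6) / 10 = -0.46
Q10 factor = 2.0^-0.46 = 0.72699
t_adjusted = 3 * 0.72699 = 2.18 hours

2.18


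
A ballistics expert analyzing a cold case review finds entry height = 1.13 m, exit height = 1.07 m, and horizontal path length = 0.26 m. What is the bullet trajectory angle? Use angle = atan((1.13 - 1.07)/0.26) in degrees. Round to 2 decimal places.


Bullet trajectory angle:
Height difference = 1.13 - 1.07 = 0.06 m
angle = atan(0.06 / 0.26)
angle = atan(0.230769)
angle = 12.99 degrees

12.99


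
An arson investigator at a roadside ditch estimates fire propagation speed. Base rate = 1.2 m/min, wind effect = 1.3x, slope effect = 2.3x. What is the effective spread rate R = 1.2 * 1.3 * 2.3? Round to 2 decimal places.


Fire spread rate calculation:
R = R0 * wind_factor * slope_factor
= 1.2 * 1.3 * 2.3
= 1.56 * 2.3
= 3.59 m/min

3.59


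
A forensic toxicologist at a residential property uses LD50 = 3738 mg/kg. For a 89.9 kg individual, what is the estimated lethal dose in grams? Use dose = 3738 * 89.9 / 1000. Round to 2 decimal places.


Lethal dose calculation:
Lethal dose = LD50 * body_weight / 1000
= 3738 * 89.9 / 1000
= 336046.2 / 1000
= 336.05 g

336.05


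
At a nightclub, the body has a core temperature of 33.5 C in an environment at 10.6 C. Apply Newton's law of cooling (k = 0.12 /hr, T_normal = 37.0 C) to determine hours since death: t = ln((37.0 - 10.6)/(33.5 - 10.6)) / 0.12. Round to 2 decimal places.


Using Newton's law of cooling:
t = ln((T_normal - T_ambient) / (T_body - T_ambient)) / k
T_normal - T_ambient = 26.4
T_body - T_ambient = 22.9
Ratio = 1.152838
ln(ratio) = 0.142227
t = 0.142227 / 0.12 = 1.19 hours

1.19


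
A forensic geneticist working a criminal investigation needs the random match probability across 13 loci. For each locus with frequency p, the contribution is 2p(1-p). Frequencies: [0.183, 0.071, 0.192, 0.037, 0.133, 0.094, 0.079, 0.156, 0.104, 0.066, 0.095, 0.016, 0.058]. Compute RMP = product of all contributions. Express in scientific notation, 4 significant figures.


Computing RMP for 13 loci:
Locus 1: 2 * 0.183 * 0.817 = 0.299022
Locus 2: 2 * 0.071 * 0.929 = 0.131918
Locus 3: 2 * 0.192 * 0.808 = 0.310272
Locus 4: 2 * 0.037 * 0.963 = 0.071262
Locus 5: 2 * 0.133 * 0.867 = 0.230622
Locus 6: 2 * 0.094 * 0.906 = 0.170328
Locus 7: 2 * 0.079 * 0.921 = 0.145518
Locus 8: 2 * 0.156 * 0.844 = 0.263328
Locus 9: 2 * 0.104 * 0.896 = 0.186368
Locus 10: 2 * 0.066 * 0.934 = 0.123288
Locus 11: 2 * 0.095 * 0.905 = 0.17195
Locus 12: 2 * 0.016 * 0.984 = 0.031488
Locus 13: 2 * 0.058 * 0.942 = 0.109272
RMP = 1.785e-11

1.785e-11


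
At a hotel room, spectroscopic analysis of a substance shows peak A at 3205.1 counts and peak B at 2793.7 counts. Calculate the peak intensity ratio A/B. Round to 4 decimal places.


Spectral peak ratio:
Peak A = 3205.1 counts
Peak B = 2793.7 counts
Ratio = 3205.1 / 2793.7 = 1.1473

1.1473


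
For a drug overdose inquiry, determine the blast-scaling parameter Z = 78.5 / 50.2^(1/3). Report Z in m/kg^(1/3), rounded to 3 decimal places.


Scaled distance calculation:
W^(1/3) = 50.2^(1/3) = 3.688937
Z = R / W^(1/3) = 78.5 / 3.688937
Z = 21.280 m/kg^(1/3)

21.280


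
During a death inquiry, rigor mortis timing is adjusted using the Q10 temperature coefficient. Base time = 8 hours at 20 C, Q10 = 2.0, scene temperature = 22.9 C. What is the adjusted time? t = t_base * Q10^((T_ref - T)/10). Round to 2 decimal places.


Rigor mortis time adjustment:
Exponent = (T_ref - T_actual) / 10 = (20 - 22.9) / 10 = -0.29
Q10 factor = 2.0^-0.29 = 0.8179
t_adjusted = 8 * 0.8179 = 6.54 hours

6.54


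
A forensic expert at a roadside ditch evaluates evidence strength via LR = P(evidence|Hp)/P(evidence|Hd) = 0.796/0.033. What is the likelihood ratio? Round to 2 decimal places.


Likelihood ratio calculation:
LR = P(E|Hp) / P(E|Hd)
LR = 0.796 / 0.033
LR = 24.12

24.12


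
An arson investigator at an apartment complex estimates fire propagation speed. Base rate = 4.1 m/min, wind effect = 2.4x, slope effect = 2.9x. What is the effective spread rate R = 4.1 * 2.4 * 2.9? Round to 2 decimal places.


Fire spread rate calculation:
R = R0 * wind_factor * slope_factor
= 4.1 * 2.4 * 2.9
= 9.84 * 2.9
= 28.54 m/min

28.54


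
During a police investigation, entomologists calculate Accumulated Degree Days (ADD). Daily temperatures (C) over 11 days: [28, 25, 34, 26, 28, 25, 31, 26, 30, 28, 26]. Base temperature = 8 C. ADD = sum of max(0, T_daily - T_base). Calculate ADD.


Computing ADD day by day:
Day 1: max(0, 28 - 8) = 20
Day 2: max(0, 25 - 8) = 17
Day 3: max(0, 34 - 8) = 26
Day 4: max(0, 26 - 8) = 18
Day 5: max(0, 28 - 8) = 20
Day 6: max(0, 25 - 8) = 17
Day 7: max(0, 31 - 8) = 23
Day 8: max(0, 26 - 8) = 18
Day 9: max(0, 30 - 8) = 22
Day 10: max(0, 28 - 8) = 20
Day 11: max(0, 26 - 8) = 18
Total ADD = 219

219


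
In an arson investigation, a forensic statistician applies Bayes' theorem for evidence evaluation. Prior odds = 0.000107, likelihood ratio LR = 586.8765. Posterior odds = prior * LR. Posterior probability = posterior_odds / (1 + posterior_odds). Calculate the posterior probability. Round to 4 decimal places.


Bayesian evidence evaluation:
Posterior odds = prior_odds * LR = 0.000107 * 586.8765 = 0.06279579
Posterior probability = posterior_odds / (1 + posterior_odds)
= 0.06279579 / (1 + 0.06279579)
= 0.06279579 / 1.06279579
= 0.0591

0.0591


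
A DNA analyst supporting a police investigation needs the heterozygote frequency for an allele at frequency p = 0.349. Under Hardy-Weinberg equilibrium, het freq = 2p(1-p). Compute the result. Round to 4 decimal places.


Hardy-Weinberg heterozygote frequency:
q = 1 - p = 1 - 0.349 = 0.651
2pq = 2 * 0.349 * 0.651 = 0.4544

0.4544
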